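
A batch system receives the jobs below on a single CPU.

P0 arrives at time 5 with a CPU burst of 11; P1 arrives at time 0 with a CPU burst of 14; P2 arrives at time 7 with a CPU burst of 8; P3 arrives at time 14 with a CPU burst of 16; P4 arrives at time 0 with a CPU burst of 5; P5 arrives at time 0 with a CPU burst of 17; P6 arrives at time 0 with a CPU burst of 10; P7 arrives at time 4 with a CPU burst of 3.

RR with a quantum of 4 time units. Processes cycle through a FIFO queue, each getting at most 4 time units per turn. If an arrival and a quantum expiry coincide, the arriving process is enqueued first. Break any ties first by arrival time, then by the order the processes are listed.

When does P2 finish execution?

Timeline: | P1 0-4 | P4 4-8 | P5 8-12 | P6 12-16 | P7 16-19 | P1 19-23 | P0 23-27 | P2 27-31 | P4 31-32 | P5 32-36 | P3 36-40 | P6 40-44 | P1 44-48 | P0 48-52 | P2 52-56 | P5 56-60 | P3 60-64 | P6 64-66 | P1 66-68 | P0 68-71 | P5 71-75 | P3 75-79 | P5 79-80 | P3 80-84 |
Completion: P0=71  P1=68  P2=56  P3=84  P4=32  P5=80  P6=66  P7=19

56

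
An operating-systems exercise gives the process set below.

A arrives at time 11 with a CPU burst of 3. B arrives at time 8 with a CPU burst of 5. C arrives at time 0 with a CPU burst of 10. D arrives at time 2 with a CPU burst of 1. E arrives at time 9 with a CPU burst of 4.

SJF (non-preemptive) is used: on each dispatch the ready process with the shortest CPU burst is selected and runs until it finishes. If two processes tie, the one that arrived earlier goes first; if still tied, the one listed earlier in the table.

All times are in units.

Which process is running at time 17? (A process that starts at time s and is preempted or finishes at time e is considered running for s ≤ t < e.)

E

Timeline: | C 0-10 | D 10-11 | A 11-14 | E 14-18 | B 18-23 |
Completion: A=14  B=23  C=10  D=11  E=18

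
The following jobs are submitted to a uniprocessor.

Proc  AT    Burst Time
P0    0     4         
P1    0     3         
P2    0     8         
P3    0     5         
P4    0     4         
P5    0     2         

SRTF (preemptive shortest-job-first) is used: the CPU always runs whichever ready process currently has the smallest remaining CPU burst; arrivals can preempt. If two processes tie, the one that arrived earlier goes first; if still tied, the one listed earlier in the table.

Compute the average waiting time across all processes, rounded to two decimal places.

7.83

Timeline: | P5 0-2 | P1 2-5 | P0 5-9 | P4 9-13 | P3 13-18 | P2 18-26 |
Completion: P0=9  P1=5  P2=26  P3=18  P4=13  P5=2
Turnaround (C−A): P0=9  P1=5  P2=26  P3=18  P4=13  P5=2
Waiting times: P0=5, P1=2, P2=18, P3=13, P4=9, P5=0
Average waiting = (5+2+18+13+9+0) / 6 = 47/6 = 7.83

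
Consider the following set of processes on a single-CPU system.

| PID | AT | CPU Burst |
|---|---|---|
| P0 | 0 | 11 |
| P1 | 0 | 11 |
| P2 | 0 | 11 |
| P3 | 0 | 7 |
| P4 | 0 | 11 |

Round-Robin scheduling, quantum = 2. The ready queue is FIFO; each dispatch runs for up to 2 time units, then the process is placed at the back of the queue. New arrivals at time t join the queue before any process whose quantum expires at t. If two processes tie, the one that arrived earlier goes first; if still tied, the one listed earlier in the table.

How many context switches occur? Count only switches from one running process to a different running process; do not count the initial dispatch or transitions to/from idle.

Gantt: | P0 0-2 | P1 2-4 | P2 4-6 | P3 6-8 | P4 8-10 | P0 10-12 | P1 12-14 | P2 14-16 | P3 16-18 | P4 18-20 | P0 20-22 | P1 22-24 | P2 24-26 | P3 26-28 | P4 28-30 | P0 30-32 | P1 32-34 | P2 34-36 | P3 36-37 | P4 37-39 | P0 39-41 | P1 41-43 | P2 43-45 | P4 45-47 | P0 47-48 | P1 48-49 | P2 49-50 | P4 50-51 |
Completion: P0=48  P1=49  P2=50  P3=37  P4=51

27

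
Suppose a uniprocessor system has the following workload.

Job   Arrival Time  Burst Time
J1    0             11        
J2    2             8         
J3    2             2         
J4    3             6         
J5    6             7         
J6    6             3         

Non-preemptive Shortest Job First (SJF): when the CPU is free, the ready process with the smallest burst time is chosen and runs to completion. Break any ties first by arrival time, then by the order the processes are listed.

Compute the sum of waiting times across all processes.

72

Gantt: | J1 0-11 | J3 11-13 | J6 13-16 | J4 16-22 | J5 22-29 | J2 29-37 |
Completion: J1=11  J2=37  J3=13  J4=22  J5=29  J6=16
Waiting = turnaround − burst: J1=0, J2=27, J3=9, J4=13, J5=16, J6=7
Total waiting = 0 + 27 + 9 + 13 + 16 + 7 = 72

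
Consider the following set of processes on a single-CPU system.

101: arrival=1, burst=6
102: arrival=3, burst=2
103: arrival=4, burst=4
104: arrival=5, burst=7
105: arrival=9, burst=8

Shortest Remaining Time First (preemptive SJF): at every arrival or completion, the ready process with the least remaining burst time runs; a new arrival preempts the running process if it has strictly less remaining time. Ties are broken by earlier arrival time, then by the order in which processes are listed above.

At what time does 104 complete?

20

Gantt: | idle 0-1 | 101 1-3 | 102 3-5 | 101 5-9 | 103 9-13 | 104 13-20 | 105 20-28 |
Completion: 101=9  102=5  103=13  104=20  105=28
Turnaround (C−A): 101=8  102=2  103=9  104=15  105=19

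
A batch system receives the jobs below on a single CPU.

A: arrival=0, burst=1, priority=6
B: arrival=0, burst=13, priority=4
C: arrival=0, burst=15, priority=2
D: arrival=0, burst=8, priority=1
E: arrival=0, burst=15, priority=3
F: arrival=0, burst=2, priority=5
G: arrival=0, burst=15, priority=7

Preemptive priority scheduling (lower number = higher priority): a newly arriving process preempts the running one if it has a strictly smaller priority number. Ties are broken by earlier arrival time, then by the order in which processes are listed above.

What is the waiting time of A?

Gantt: | D 0-8 | C 8-23 | E 23-38 | B 38-51 | F 51-53 | A 53-54 | G 54-69 |
Completion: A=54  B=51  C=23  D=8  E=38  F=53  G=69
Waiting(A) = turnaround − burst = 54 − 1 = 53

53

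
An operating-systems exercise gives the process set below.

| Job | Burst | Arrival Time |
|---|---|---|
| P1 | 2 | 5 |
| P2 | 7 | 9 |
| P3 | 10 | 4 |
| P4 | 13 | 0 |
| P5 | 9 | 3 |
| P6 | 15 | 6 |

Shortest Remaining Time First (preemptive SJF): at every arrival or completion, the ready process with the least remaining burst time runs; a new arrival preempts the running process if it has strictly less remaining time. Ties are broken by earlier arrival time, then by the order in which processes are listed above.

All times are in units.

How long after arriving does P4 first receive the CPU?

0

Timeline: | P4 0-3 | P5 3-5 | P1 5-7 | P5 7-14 | P2 14-21 | P4 21-31 | P3 31-41 | P6 41-56 |
Completion: P1=7  P2=21  P3=41  P4=31  P5=14  P6=56
Turnaround (C−A): P1=2  P2=12  P3=37  P4=31  P5=11  P6=50
Response(P4) = first start − arrival = 0 − 0 = 0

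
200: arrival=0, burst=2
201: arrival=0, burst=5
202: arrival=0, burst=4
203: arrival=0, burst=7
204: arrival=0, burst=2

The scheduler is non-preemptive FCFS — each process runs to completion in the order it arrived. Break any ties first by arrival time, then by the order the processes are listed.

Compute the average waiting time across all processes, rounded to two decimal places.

7.60

Timeline: | 200 0-2 | 201 2-7 | 202 7-11 | 203 11-18 | 204 18-20 |
Completion: 200=2  201=7  202=11  203=18  204=20
Turnaround (C−A): 200=2  201=7  202=11  203=18  204=20
Waiting times: 200=0, 201=2, 202=7, 203=11, 204=18
Average waiting = (0+2+7+11+18) / 5 = 38/5 = 7.60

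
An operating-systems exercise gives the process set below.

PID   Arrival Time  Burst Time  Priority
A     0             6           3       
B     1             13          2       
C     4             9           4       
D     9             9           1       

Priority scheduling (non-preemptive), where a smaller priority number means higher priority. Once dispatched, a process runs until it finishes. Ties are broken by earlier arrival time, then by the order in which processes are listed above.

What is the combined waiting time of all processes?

Gantt: | A 0-6 | B 6-19 | D 19-28 | C 28-37 |
Completion: A=6  B=19  C=37  D=28
Turnaround (C−A): A=6  B=18  C=33  D=19
Waiting = turnaround − burst: A=0, B=5, C=24, D=10
Total waiting = 0 + 5 + 24 + 10 = 39

39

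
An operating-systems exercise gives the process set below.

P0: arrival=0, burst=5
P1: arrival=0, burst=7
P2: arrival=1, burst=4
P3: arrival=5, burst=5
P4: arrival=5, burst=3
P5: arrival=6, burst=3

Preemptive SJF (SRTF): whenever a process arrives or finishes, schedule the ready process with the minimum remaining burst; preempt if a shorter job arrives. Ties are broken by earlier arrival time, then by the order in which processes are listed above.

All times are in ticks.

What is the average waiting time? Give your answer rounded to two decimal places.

Schedule: | P0 0-5 | P4 5-8 | P5 8-11 | P2 11-15 | P3 15-20 | P1 20-27 |
Completion: P0=5  P1=27  P2=15  P3=20  P4=8  P5=11
Waiting times: P0=0, P1=20, P2=10, P3=10, P4=0, P5=2
Average waiting = (0+20+10+10+0+2) / 6 = 42/6 = 7.00

7.00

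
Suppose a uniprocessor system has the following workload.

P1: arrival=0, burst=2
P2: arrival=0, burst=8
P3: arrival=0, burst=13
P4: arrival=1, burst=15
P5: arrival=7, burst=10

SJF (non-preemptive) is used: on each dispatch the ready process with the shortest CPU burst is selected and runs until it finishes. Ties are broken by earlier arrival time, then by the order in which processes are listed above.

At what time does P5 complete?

Gantt: | P1 0-2 | P2 2-10 | P5 10-20 | P3 20-33 | P4 33-48 |
Completion: P1=2  P2=10  P3=33  P4=48  P5=20

20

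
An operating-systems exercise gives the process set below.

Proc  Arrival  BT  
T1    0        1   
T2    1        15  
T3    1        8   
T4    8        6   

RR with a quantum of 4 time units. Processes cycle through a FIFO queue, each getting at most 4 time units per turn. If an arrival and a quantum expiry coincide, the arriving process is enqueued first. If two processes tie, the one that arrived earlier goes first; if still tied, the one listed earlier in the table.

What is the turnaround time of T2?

Schedule: | T1 0-1 | T2 1-5 | T3 5-9 | T2 9-13 | T4 13-17 | T3 17-21 | T2 21-25 | T4 25-27 | T2 27-30 |
Completion: T1=1  T2=30  T3=21  T4=27
Turnaround (C−A): T1=1  T2=29  T3=20  T4=19
Turnaround(T2) = completion − arrival = 30 − 1 = 29

29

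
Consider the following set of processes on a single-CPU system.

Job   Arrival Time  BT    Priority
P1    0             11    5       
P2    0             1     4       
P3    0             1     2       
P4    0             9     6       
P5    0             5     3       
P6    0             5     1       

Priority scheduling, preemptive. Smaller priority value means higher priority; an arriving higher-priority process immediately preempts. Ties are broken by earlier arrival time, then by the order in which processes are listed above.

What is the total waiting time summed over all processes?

Gantt: | P6 0-5 | P3 5-6 | P5 6-11 | P2 11-12 | P1 12-23 | P4 23-32 |
Completion: P1=23  P2=12  P3=6  P4=32  P5=11  P6=5
Turnaround (C−A): P1=23  P2=12  P3=6  P4=32  P5=11  P6=5
Waiting = turnaround − burst: P1=12, P2=11, P3=5, P4=23, P5=6, P6=0
Total waiting = 12 + 11 + 5 + 23 + 6 + 0 = 57

57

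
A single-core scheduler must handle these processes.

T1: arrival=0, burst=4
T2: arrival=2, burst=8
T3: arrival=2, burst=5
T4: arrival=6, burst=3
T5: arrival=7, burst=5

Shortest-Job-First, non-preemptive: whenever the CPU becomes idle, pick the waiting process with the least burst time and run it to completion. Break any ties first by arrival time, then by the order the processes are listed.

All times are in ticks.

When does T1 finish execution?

Gantt: | T1 0-4 | T3 4-9 | T4 9-12 | T5 12-17 | T2 17-25 |
Completion: T1=4  T2=25  T3=9  T4=12  T5=17
Turnaround (C−A): T1=4  T2=23  T3=7  T4=6  T5=10

4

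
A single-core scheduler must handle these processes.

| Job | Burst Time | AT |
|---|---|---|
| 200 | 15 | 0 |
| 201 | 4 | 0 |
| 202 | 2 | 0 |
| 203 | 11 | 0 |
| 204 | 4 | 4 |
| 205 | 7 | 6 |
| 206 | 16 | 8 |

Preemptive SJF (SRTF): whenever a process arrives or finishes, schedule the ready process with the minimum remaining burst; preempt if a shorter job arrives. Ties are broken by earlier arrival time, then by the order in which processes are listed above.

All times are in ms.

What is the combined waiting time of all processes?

88

Schedule: | 202 0-2 | 201 2-6 | 204 6-10 | 205 10-17 | 203 17-28 | 200 28-43 | 206 43-59 |
Completion: 200=43  201=6  202=2  203=28  204=10  205=17  206=59
Waiting = turnaround − burst: 200=28, 201=2, 202=0, 203=17, 204=2, 205=4, 206=35
Total waiting = 28 + 2 + 0 + 17 + 2 + 4 + 35 = 88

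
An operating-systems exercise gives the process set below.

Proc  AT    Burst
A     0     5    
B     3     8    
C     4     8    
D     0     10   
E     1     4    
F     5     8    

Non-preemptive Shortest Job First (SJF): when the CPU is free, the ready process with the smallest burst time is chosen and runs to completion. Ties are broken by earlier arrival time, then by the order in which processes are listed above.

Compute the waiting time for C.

13

Gantt: | A 0-5 | E 5-9 | B 9-17 | C 17-25 | F 25-33 | D 33-43 |
Completion: A=5  B=17  C=25  D=43  E=9  F=33
Waiting(C) = turnaround − burst = 21 − 8 = 13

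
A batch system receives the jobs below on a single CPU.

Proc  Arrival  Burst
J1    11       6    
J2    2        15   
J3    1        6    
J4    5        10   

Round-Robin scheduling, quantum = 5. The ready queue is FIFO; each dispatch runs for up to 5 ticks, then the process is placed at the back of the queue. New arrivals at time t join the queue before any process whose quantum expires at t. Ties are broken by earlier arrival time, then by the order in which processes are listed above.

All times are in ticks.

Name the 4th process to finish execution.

Schedule: | idle 0-1 | J3 1-6 | J2 6-11 | J4 11-16 | J3 16-17 | J1 17-22 | J2 22-27 | J4 27-32 | J1 32-33 | J2 33-38 |
Completion: J1=33  J2=38  J3=17  J4=32
Turnaround (C−A): J1=22  J2=36  J3=16  J4=27
Finish order: J3 → J4 → J1 → J2

J2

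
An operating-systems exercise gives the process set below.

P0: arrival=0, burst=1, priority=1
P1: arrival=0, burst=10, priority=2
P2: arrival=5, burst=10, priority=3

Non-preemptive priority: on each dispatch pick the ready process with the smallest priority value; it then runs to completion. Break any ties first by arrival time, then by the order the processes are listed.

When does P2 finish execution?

21

Timeline: | P0 0-1 | P1 1-11 | P2 11-21 |
Completion: P0=1  P1=11  P2=21
Turnaround (C−A): P0=1  P1=11  P2=16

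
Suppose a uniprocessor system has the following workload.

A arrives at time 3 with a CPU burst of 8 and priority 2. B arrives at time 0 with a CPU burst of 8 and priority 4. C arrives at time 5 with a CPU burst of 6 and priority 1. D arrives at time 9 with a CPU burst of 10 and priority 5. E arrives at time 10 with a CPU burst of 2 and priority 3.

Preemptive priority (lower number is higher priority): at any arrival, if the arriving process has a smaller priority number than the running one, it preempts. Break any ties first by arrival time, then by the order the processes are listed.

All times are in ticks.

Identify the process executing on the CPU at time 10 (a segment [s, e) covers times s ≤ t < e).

Gantt: | B 0-3 | A 3-5 | C 5-11 | A 11-17 | E 17-19 | B 19-24 | D 24-34 |
Completion: A=17  B=24  C=11  D=34  E=19

C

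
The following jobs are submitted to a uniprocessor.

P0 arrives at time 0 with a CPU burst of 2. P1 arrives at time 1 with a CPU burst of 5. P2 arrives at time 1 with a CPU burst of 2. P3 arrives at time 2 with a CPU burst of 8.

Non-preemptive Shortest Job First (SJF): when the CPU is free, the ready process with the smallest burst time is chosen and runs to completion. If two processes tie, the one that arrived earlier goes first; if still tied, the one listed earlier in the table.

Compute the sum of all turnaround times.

28

Schedule: | P0 0-2 | P2 2-4 | P1 4-9 | P3 9-17 |
Completion: P0=2  P1=9  P2=4  P3=17
Turnaround (C−A): P0=2  P1=8  P2=3  P3=15
Turnaround = completion − arrival: P0=2, P1=8, P2=3, P3=15
Total turnaround = 2 + 8 + 3 + 15 = 28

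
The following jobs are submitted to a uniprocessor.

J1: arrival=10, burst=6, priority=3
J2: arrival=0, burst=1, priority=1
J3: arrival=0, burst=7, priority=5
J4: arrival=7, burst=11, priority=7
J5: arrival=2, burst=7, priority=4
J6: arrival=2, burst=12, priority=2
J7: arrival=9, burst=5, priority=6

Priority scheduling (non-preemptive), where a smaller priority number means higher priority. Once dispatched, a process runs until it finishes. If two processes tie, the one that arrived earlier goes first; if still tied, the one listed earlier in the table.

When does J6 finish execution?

Schedule: | J2 0-1 | J3 1-8 | J6 8-20 | J1 20-26 | J5 26-33 | J7 33-38 | J4 38-49 |
Completion: J1=26  J2=1  J3=8  J4=49  J5=33  J6=20  J7=38

20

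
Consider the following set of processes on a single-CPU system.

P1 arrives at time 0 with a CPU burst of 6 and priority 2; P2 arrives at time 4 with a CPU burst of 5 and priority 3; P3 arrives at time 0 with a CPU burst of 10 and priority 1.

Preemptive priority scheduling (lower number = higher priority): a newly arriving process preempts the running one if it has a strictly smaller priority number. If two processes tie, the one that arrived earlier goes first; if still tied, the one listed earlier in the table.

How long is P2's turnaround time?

Timeline: | P3 0-10 | P1 10-16 | P2 16-21 |
Completion: P1=16  P2=21  P3=10
Turnaround(P2) = completion − arrival = 21 − 4 = 17

17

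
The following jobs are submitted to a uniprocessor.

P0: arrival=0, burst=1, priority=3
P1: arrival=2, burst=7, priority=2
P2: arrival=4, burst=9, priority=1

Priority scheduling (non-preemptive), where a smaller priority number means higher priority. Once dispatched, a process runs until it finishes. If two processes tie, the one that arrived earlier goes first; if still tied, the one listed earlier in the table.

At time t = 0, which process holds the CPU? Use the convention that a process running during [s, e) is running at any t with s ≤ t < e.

P0

Timeline: | P0 0-1 | idle 1-2 | P1 2-9 | P2 9-18 |
Completion: P0=1  P1=9  P2=18
Turnaround (C−A): P0=1  P1=7  P2=14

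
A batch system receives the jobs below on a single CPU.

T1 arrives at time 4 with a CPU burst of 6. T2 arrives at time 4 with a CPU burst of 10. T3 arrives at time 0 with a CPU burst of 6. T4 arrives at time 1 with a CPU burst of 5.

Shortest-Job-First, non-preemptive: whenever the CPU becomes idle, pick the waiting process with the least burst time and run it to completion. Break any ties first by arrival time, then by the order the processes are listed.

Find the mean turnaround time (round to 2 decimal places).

13.00

Schedule: | T3 0-6 | T4 6-11 | T1 11-17 | T2 17-27 |
Completion: T1=17  T2=27  T3=6  T4=11
Turnaround (C−A): T1=13  T2=23  T3=6  T4=10
Turnaround times: T1=13, T2=23, T3=6, T4=10
Average turnaround = (13+23+6+10) / 4 = 52/4 = 13.00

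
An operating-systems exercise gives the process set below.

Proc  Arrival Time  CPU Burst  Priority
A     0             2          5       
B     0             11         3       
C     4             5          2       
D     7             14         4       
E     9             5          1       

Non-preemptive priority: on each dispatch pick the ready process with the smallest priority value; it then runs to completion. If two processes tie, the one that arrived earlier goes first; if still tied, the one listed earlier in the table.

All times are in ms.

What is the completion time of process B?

11

Gantt: | B 0-11 | E 11-16 | C 16-21 | D 21-35 | A 35-37 |
Completion: A=37  B=11  C=21  D=35  E=16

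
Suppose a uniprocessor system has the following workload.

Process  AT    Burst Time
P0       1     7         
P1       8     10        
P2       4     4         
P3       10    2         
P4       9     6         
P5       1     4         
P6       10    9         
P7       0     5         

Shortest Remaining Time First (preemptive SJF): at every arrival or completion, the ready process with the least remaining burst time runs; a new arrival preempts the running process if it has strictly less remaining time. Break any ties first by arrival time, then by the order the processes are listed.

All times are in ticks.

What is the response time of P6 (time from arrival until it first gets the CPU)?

Schedule: | P7 0-5 | P5 5-9 | P2 9-10 | P3 10-12 | P2 12-15 | P4 15-21 | P0 21-28 | P6 28-37 | P1 37-47 |
Completion: P0=28  P1=47  P2=15  P3=12  P4=21  P5=9  P6=37  P7=5
Turnaround (C−A): P0=27  P1=39  P2=11  P3=2  P4=12  P5=8  P6=27  P7=5
Response(P6) = first start − arrival = 28 − 10 = 18

18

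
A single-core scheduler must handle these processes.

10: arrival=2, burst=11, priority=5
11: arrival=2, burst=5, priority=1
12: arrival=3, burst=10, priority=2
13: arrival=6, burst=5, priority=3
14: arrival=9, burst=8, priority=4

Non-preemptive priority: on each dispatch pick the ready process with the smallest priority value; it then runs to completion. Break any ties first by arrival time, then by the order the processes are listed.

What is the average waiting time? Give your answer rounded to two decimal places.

Schedule: | idle 0-2 | 11 2-7 | 12 7-17 | 13 17-22 | 14 22-30 | 10 30-41 |
Completion: 10=41  11=7  12=17  13=22  14=30
Turnaround (C−A): 10=39  11=5  12=14  13=16  14=21
Waiting times: 10=28, 11=0, 12=4, 13=11, 14=13
Average waiting = (28+0+4+11+13) / 5 = 56/5 = 11.20

11.20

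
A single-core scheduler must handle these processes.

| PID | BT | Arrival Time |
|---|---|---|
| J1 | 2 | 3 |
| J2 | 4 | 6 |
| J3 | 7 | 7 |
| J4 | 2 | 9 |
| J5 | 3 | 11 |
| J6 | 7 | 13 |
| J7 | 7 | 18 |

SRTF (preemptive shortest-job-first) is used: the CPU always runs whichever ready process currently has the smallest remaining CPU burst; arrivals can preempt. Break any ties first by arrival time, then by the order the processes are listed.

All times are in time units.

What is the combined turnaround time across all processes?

Schedule: | idle 0-3 | J1 3-5 | idle 5-6 | J2 6-10 | J4 10-12 | J5 12-15 | J3 15-22 | J6 22-29 | J7 29-36 |
Completion: J1=5  J2=10  J3=22  J4=12  J5=15  J6=29  J7=36
Turnaround (C−A): J1=2  J2=4  J3=15  J4=3  J5=4  J6=16  J7=18
Turnaround = completion − arrival: J1=2, J2=4, J3=15, J4=3, J5=4, J6=16, J7=18
Total turnaround = 2 + 4 + 15 + 3 + 4 + 16 + 18 = 62

62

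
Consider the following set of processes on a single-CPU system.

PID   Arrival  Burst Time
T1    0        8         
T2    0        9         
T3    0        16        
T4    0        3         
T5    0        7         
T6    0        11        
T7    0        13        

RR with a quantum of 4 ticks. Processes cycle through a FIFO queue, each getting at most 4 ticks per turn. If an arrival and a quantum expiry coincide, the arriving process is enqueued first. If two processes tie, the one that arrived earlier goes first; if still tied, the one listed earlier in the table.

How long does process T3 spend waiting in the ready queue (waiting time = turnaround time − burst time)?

Schedule: | T1 0-4 | T2 4-8 | T3 8-12 | T4 12-15 | T5 15-19 | T6 19-23 | T7 23-27 | T1 27-31 | T2 31-35 | T3 35-39 | T5 39-42 | T6 42-46 | T7 46-50 | T2 50-51 | T3 51-55 | T6 55-58 | T7 58-62 | T3 62-66 | T7 66-67 |
Completion: T1=31  T2=51  T3=66  T4=15  T5=42  T6=58  T7=67
Waiting(T3) = turnaround − burst = 66 − 16 = 50

50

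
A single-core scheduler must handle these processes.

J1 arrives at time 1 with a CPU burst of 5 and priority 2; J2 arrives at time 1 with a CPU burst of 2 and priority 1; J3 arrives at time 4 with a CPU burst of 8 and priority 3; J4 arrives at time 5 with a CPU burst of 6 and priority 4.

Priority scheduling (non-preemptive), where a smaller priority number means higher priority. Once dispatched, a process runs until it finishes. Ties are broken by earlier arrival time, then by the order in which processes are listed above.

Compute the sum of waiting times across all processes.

17

Timeline: | idle 0-1 | J2 1-3 | J1 3-8 | J3 8-16 | J4 16-22 |
Completion: J1=8  J2=3  J3=16  J4=22
Turnaround (C−A): J1=7  J2=2  J3=12  J4=17
Waiting = turnaround − burst: J1=2, J2=0, J3=4, J4=11
Total waiting = 2 + 0 + 4 + 11 = 17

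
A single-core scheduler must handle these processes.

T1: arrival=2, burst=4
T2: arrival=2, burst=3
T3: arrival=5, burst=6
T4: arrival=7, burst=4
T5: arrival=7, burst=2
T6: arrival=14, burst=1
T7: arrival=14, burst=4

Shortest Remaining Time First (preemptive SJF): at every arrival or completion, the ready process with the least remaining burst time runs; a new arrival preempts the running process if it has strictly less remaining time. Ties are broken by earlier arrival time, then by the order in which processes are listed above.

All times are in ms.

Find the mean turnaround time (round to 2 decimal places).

Timeline: | idle 0-2 | T2 2-5 | T1 5-9 | T5 9-11 | T4 11-15 | T6 15-16 | T7 16-20 | T3 20-26 |
Completion: T1=9  T2=5  T3=26  T4=15  T5=11  T6=16  T7=20
Turnaround (C−A): T1=7  T2=3  T3=21  T4=8  T5=4  T6=2  T7=6
Turnaround times: T1=7, T2=3, T3=21, T4=8, T5=4, T6=2, T7=6
Average turnaround = (7+3+21+8+4+2+6) / 7 = 51/7 = 7.29

7.29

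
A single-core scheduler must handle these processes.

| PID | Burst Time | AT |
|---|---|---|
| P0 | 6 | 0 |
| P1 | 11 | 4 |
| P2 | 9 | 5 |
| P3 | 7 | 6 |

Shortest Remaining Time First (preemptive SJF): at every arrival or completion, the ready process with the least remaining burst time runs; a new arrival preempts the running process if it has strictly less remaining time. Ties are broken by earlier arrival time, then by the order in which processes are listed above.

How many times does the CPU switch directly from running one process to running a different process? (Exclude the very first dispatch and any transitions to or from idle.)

3

Gantt: | P0 0-6 | P3 6-13 | P2 13-22 | P1 22-33 |
Completion: P0=6  P1=33  P2=22  P3=13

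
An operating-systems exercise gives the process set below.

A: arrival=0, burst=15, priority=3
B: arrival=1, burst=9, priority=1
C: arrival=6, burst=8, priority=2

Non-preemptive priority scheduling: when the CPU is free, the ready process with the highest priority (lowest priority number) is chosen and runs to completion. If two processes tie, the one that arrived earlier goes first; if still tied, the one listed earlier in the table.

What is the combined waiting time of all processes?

32

Schedule: | A 0-15 | B 15-24 | C 24-32 |
Completion: A=15  B=24  C=32
Turnaround (C−A): A=15  B=23  C=26
Waiting = turnaround − burst: A=0, B=14, C=18
Total waiting = 0 + 14 + 18 = 32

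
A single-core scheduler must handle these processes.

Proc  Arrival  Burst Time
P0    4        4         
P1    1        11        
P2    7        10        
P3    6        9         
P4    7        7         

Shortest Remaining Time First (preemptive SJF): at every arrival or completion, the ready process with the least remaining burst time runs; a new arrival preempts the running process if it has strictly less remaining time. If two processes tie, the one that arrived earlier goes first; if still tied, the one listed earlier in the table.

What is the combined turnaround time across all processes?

95

Gantt: | idle 0-1 | P1 1-4 | P0 4-8 | P4 8-15 | P1 15-23 | P3 23-32 | P2 32-42 |
Completion: P0=8  P1=23  P2=42  P3=32  P4=15
Turnaround = completion − arrival: P0=4, P1=22, P2=35, P3=26, P4=8
Total turnaround = 4 + 22 + 35 + 26 + 8 = 95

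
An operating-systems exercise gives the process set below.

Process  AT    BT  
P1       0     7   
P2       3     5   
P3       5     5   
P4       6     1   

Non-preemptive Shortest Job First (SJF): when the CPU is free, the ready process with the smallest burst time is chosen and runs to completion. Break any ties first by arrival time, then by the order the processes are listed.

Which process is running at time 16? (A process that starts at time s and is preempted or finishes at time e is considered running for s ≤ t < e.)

Timeline: | P1 0-7 | P4 7-8 | P2 8-13 | P3 13-18 |
Completion: P1=7  P2=13  P3=18  P4=8
Turnaround (C−A): P1=7  P2=10  P3=13  P4=2

P3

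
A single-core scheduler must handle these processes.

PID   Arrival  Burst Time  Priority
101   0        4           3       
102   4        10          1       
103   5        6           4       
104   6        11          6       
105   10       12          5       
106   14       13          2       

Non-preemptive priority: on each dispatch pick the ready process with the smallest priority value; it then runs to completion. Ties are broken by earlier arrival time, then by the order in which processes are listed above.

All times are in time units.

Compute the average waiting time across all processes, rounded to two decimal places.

14.00

Gantt: | 101 0-4 | 102 4-14 | 106 14-27 | 103 27-33 | 105 33-45 | 104 45-56 |
Completion: 101=4  102=14  103=33  104=56  105=45  106=27
Turnaround (C−A): 101=4  102=10  103=28  104=50  105=35  106=13
Waiting times: 101=0, 102=0, 103=22, 104=39, 105=23, 106=0
Average waiting = (0+0+22+39+23+0) / 6 = 84/6 = 14.00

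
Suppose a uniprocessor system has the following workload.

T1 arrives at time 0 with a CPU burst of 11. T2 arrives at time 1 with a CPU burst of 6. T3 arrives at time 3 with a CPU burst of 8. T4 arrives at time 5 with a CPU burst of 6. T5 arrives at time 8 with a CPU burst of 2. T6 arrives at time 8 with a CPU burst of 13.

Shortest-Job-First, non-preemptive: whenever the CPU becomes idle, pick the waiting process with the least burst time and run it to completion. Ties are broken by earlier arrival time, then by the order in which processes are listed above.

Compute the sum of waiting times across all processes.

76

Gantt: | T1 0-11 | T5 11-13 | T2 13-19 | T4 19-25 | T3 25-33 | T6 33-46 |
Completion: T1=11  T2=19  T3=33  T4=25  T5=13  T6=46
Turnaround (C−A): T1=11  T2=18  T3=30  T4=20  T5=5  T6=38
Waiting = turnaround − burst: T1=0, T2=12, T3=22, T4=14, T5=3, T6=25
Total waiting = 0 + 12 + 22 + 14 + 3 + 25 = 76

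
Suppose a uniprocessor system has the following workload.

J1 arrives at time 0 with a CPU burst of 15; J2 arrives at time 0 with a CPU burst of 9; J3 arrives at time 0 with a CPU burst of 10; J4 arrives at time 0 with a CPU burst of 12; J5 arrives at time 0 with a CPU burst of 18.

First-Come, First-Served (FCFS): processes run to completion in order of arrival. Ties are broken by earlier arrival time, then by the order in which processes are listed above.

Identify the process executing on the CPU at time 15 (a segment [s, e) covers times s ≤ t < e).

Schedule: | J1 0-15 | J2 15-24 | J3 24-34 | J4 34-46 | J5 46-64 |
Completion: J1=15  J2=24  J3=34  J4=46  J5=64
Turnaround (C−A): J1=15  J2=24  J3=34  J4=46  J5=64

J2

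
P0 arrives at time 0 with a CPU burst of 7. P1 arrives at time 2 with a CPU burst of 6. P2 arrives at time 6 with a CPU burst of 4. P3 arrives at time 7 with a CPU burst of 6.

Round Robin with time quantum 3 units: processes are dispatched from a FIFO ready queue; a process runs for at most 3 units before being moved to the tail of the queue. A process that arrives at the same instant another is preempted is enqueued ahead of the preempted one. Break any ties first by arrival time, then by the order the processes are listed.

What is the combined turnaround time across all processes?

62

Schedule: | P0 0-3 | P1 3-6 | P0 6-9 | P2 9-12 | P1 12-15 | P3 15-18 | P0 18-19 | P2 19-20 | P3 20-23 |
Completion: P0=19  P1=15  P2=20  P3=23
Turnaround (C−A): P0=19  P1=13  P2=14  P3=16
Turnaround = completion − arrival: P0=19, P1=13, P2=14, P3=16
Total turnaround = 19 + 13 + 14 + 16 = 62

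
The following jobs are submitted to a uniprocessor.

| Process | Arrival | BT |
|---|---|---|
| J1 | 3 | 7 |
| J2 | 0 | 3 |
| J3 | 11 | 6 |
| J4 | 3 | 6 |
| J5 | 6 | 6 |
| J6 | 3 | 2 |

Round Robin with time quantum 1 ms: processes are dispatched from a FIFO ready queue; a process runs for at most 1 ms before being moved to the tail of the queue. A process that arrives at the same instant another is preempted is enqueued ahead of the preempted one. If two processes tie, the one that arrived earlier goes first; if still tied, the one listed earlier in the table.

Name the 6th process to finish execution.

J3

Timeline: | J2 0-3 | J1 3-4 | J4 4-5 | J6 5-6 | J1 6-7 | J4 7-8 | J5 8-9 | J6 9-10 | J1 10-11 | J4 11-12 | J5 12-13 | J3 13-14 | J1 14-15 | J4 15-16 | J5 16-17 | J3 17-18 | J1 18-19 | J4 19-20 | J5 20-21 | J3 21-22 | J1 22-23 | J4 23-24 | J5 24-25 | J3 25-26 | J1 26-27 | J5 27-28 | J3 28-30 |
Completion: J1=27  J2=3  J3=30  J4=24  J5=28  J6=10
Finish order: J2 → J6 → J4 → J1 → J5 → J3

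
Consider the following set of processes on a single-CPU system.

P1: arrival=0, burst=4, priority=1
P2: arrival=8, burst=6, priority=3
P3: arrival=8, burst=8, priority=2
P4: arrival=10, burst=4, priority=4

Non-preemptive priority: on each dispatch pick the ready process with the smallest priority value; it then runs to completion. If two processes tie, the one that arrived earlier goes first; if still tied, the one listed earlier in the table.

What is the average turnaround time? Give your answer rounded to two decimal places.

10.50

Gantt: | P1 0-4 | idle 4-8 | P3 8-16 | P2 16-22 | P4 22-26 |
Completion: P1=4  P2=22  P3=16  P4=26
Turnaround (C−A): P1=4  P2=14  P3=8  P4=16
Turnaround times: P1=4, P2=14, P3=8, P4=16
Average turnaround = (4+14+8+16) / 4 = 42/4 = 10.50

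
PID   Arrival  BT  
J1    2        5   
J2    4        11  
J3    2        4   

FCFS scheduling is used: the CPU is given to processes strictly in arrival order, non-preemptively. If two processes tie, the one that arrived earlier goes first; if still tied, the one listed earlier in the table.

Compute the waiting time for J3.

Schedule: | idle 0-2 | J1 2-7 | J3 7-11 | J2 11-22 |
Completion: J1=7  J2=22  J3=11
Waiting(J3) = turnaround − burst = 9 − 4 = 5

5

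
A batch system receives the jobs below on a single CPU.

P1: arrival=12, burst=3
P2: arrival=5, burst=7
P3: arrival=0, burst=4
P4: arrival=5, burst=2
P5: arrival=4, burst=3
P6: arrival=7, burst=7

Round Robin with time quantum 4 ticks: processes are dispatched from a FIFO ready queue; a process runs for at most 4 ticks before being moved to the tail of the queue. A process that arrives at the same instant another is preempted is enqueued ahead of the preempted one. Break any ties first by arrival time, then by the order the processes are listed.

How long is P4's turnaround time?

8

Timeline: | P3 0-4 | P5 4-7 | P2 7-11 | P4 11-13 | P6 13-17 | P2 17-20 | P1 20-23 | P6 23-26 |
Completion: P1=23  P2=20  P3=4  P4=13  P5=7  P6=26
Turnaround (C−A): P1=11  P2=15  P3=4  P4=8  P5=3  P6=19
Turnaround(P4) = completion − arrival = 13 − 5 = 8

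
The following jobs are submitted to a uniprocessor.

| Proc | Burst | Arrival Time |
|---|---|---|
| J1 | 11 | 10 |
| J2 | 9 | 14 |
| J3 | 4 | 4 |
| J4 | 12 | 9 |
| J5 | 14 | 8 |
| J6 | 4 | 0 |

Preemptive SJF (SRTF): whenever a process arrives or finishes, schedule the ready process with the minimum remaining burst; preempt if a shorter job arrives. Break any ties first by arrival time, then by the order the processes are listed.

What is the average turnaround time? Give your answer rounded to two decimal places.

18.83

Gantt: | J6 0-4 | J3 4-8 | J5 8-9 | J4 9-21 | J2 21-30 | J1 30-41 | J5 41-54 |
Completion: J1=41  J2=30  J3=8  J4=21  J5=54  J6=4
Turnaround (C−A): J1=31  J2=16  J3=4  J4=12  J5=46  J6=4
Turnaround times: J1=31, J2=16, J3=4, J4=12, J5=46, J6=4
Average turnaround = (31+16+4+12+46+4) / 6 = 113/6 = 18.83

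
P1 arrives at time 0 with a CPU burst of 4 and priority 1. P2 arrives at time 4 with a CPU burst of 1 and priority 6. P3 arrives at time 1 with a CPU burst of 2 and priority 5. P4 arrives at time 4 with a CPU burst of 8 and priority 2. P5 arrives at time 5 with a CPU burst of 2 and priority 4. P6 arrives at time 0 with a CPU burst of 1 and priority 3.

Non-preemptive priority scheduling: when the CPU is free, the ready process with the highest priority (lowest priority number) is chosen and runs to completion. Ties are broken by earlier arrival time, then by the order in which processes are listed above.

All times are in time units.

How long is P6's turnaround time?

13

Gantt: | P1 0-4 | P4 4-12 | P6 12-13 | P5 13-15 | P3 15-17 | P2 17-18 |
Completion: P1=4  P2=18  P3=17  P4=12  P5=15  P6=13
Turnaround (C−A): P1=4  P2=14  P3=16  P4=8  P5=10  P6=13
Turnaround(P6) = completion − arrival = 13 − 0 = 13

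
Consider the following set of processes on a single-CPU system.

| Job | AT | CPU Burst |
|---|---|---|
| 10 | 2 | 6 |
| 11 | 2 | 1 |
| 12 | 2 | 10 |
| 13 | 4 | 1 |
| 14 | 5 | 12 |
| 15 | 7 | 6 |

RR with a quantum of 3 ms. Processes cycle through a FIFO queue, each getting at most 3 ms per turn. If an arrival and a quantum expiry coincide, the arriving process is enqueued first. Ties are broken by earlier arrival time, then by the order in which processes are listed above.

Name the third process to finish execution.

10

Schedule: | idle 0-2 | 10 2-5 | 11 5-6 | 12 6-9 | 13 9-10 | 14 10-13 | 10 13-16 | 15 16-19 | 12 19-22 | 14 22-25 | 15 25-28 | 12 28-31 | 14 31-34 | 12 34-35 | 14 35-38 |
Completion: 10=16  11=6  12=35  13=10  14=38  15=28
Turnaround (C−A): 10=14  11=4  12=33  13=6  14=33  15=21
Finish order: 11 → 13 → 10 → 15 → 12 → 14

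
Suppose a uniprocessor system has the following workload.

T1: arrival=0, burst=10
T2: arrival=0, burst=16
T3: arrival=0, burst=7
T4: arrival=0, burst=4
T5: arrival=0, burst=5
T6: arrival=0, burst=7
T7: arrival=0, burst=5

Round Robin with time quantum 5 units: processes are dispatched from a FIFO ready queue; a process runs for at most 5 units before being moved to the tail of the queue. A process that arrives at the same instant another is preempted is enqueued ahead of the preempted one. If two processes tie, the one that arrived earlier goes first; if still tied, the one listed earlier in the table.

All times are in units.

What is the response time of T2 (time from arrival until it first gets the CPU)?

5

Timeline: | T1 0-5 | T2 5-10 | T3 10-15 | T4 15-19 | T5 19-24 | T6 24-29 | T7 29-34 | T1 34-39 | T2 39-44 | T3 44-46 | T6 46-48 | T2 48-54 |
Completion: T1=39  T2=54  T3=46  T4=19  T5=24  T6=48  T7=34
Response(T2) = first start − arrival = 5 − 0 = 5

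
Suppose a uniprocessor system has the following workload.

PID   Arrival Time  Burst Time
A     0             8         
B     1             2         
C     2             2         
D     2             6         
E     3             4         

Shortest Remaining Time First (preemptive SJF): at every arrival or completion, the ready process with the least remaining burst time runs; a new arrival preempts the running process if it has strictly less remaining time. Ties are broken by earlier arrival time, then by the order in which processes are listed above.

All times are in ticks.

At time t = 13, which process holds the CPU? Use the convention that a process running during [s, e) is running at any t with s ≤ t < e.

Timeline: | A 0-1 | B 1-3 | C 3-5 | E 5-9 | D 9-15 | A 15-22 |
Completion: A=22  B=3  C=5  D=15  E=9
Turnaround (C−A): A=22  B=2  C=3  D=13  E=6

D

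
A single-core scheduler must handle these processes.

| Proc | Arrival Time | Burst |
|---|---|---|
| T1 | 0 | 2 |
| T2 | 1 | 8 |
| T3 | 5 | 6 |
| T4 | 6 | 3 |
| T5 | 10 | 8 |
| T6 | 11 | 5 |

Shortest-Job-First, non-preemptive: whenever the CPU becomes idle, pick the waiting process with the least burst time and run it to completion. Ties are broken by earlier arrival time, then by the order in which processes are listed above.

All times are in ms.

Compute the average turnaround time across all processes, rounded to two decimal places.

Gantt: | T1 0-2 | T2 2-10 | T4 10-13 | T6 13-18 | T3 18-24 | T5 24-32 |
Completion: T1=2  T2=10  T3=24  T4=13  T5=32  T6=18
Turnaround times: T1=2, T2=9, T3=19, T4=7, T5=22, T6=7
Average turnaround = (2+9+19+7+22+7) / 6 = 66/6 = 11.00

11.00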